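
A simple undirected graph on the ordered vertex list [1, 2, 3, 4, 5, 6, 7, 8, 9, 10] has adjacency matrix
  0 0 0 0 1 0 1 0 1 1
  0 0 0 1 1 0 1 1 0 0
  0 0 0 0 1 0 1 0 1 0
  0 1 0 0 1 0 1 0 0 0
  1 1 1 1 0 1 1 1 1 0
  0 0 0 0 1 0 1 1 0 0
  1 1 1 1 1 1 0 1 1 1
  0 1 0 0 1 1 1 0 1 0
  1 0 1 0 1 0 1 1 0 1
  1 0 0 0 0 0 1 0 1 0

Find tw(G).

A width-3 tree decomposition is:
Bags: B1 = {2, 4, 5, 7}  B2 = {2, 5, 7, 8}  B3 = {5, 7, 8, 9}  B4 = {1, 5, 7, 9}  B5 = {3, 5, 7, 9}  B6 = {5, 6, 7, 8}  B7 = {1, 7, 9, 10}
Tree: B1–B2, B2–B3, B3–B4, B4–B5, B2–B6, B4–B7
The largest bag has 4 vertices, giving width 3; this decomposition certifies tw(G) ≤ 3. On the other hand G contains the 4-clique {1, 7, 9, 10}. A clique must lie in a single bag of any decomposition, so no decomposition can have width below 3. The upper and lower bounds meet at 3, so that is the treewidth.

3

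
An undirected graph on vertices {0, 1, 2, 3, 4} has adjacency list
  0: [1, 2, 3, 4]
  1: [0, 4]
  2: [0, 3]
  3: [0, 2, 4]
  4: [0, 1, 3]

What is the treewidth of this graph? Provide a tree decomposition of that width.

Each bag holds 3 vertices, so the decomposition has width 2, which upper-bounds the treewidth. For the lower bound, the 3 vertices {0, 1, 4} are pairwise adjacent, and any tree decomposition puts a clique entirely inside one bag — forcing width ≥ 2. Therefore the treewidth is 2.

Treewidth 2.
One optimal decomposition is:
Bags: B1 = {0, 3, 4}  B2 = {0, 2, 3}  B3 = {0, 1, 4}
Tree: B1–B2, B1–B3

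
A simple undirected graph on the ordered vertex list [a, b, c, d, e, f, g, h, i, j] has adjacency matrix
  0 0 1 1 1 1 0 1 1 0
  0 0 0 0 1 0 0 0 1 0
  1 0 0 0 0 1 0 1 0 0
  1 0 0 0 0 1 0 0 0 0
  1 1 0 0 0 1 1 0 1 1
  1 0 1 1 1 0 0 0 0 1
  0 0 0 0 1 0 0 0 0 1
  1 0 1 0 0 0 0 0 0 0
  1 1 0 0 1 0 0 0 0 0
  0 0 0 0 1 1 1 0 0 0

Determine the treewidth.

A width-2 tree decomposition is:
Bags: B1 = {a, e, f}  B2 = {a, c, f}  B3 = {a, e, i}  B4 = {b, e, i}  B5 = {a, d, f}  B6 = {e, f, j}  B7 = {a, c, h}  B8 = {e, g, j}
Tree: B1–B2, B1–B3, B3–B4, B2–B5, B1–B6, B2–B7, B6–B8
Every bag has size at most 3, so the width is 3 − 1 = 2 and tw(G) ≤ 2. Conversely, {e, g, j} is a clique of size 3, and the vertices of any clique must share a bag in every tree decomposition; so some bag has ≥ 3 vertices and tw(G) ≥ 2. Hence tw(G) = 2 exactly.

2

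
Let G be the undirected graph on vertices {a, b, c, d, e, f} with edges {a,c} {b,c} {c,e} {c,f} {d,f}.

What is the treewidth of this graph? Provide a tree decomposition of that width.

Each bag holds 2 vertices, so the decomposition has width 1, which upper-bounds the treewidth. Since G has at least one edge (e.g. c–b), it is not an edgeless graph, so tw(G) ≥ 1. Therefore the treewidth is 1.

Treewidth 1.
One optimal decomposition is:
Bags: B1 = {b, c}  B2 = {c, f}  B3 = {a, c}  B4 = {c, e}  B5 = {d, f}
Tree: B1–B2, B2–B3, B3–B4, B2–B5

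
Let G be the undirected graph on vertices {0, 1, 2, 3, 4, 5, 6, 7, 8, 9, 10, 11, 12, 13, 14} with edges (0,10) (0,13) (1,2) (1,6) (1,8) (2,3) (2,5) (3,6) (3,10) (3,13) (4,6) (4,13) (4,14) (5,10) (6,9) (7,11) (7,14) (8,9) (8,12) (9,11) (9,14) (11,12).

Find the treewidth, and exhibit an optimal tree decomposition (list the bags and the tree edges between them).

Each bag holds 4 vertices, so the decomposition has width 3, which upper-bounds the treewidth. For the lower bound: the 4 vertex sets {7,11,12}, {8}, {9}, {1,4,6,14} are disjoint, each induces a connected subgraph, and every pair is joined by at least one edge of G. Contracting each set to a single vertex therefore yields K_{4} as a minor, and since treewidth is minor-monotone, tw(G) ≥ tw(K_{4}) = 3. Combining the bounds, tw(G) = 3.

Treewidth 3.
Bags: B1 = {7, 8, 11, 12}  B2 = {7, 8, 9, 11}  B3 = {7, 8, 9, 14}  B4 = {1, 8, 9, 14}  B5 = {1, 6, 9, 14}  B6 = {1, 4, 6, 14}  B7 = {1, 2, 4, 6}  B8 = {2, 3, 4, 6}  B9 = {2, 3, 4, 13}  B10 = {2, 3, 5, 13}  B11 = {3, 5, 10, 13}  B12 = {0, 5, 10, 13}
Tree: B1–B2, B2–B3, B3–B4, B4–B5, B5–B6, B6–B7, B7–B8, B8–B9, B9–B10, B10–B11, B11–B12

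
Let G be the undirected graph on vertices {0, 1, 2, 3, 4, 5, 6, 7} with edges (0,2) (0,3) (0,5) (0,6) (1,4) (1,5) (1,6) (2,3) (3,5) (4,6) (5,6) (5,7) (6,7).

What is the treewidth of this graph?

2

A width-2 tree decomposition is:
Bags: B1 = {0, 5, 6}  B2 = {0, 3, 5}  B3 = {1, 5, 6}  B4 = {5, 6, 7}  B5 = {1, 4, 6}  B6 = {0, 2, 3}
Tree: B1–B2, B1–B3, B3–B4, B3–B5, B2–B6
Each bag holds 3 vertices, so the decomposition has width 2, which upper-bounds the treewidth. For the lower bound, the 3 vertices {0, 2, 3} are pairwise adjacent, and any tree decomposition puts a clique entirely inside one bag — forcing width ≥ 2. Combining the bounds, tw(G) = 2.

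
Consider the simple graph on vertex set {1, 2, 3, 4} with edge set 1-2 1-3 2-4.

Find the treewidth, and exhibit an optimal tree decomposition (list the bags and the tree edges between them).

Treewidth 1.
One optimal decomposition is:
Bags: B1 = {1, 3}  B2 = {1, 2}  B3 = {2, 4}
Tree: B1–B2, B2–B3

Every bag has size at most 2, so the width is 2 − 1 = 1 and tw(G) ≤ 1. G has an edge, so its treewidth is at least 1. Therefore the treewidth is 1.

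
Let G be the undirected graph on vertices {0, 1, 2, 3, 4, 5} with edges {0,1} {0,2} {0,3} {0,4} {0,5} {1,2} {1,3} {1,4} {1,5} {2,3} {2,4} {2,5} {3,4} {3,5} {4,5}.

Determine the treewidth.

5

A width-5 tree decomposition is:
Bags: B1 = {0, 1, 2, 3, 4, 5}
Tree: (single bag)
With just one bag of size 6, the width is 6 − 1 = 5, so tw(G) ≤ 5. Conversely, {0, 1, 2, 3, 4, 5} is a clique of size 6, and the vertices of any clique must share a bag in every tree decomposition; so some bag has ≥ 6 vertices and tw(G) ≥ 5. The upper and lower bounds meet at 5, so that is the treewidth.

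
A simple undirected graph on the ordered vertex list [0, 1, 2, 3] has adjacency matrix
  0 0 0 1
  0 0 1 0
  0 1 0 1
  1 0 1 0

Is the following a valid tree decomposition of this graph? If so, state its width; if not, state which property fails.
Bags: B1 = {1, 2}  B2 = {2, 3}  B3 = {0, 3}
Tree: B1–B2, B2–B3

Every vertex of G appears in some bag (union = {0, 1, 2, 3}); every edge is covered by a bag; and for each vertex v the set of bags containing v is connected in the bag tree. The decomposition is therefore valid. The largest bag has 2 vertices, so the width is 1.

Yes; width 1.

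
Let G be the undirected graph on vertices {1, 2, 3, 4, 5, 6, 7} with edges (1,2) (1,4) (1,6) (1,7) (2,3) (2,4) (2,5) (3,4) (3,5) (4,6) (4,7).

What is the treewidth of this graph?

2

A width-2 tree decomposition is:
Bags: B1 = {1, 2, 4}  B2 = {2, 3, 4}  B3 = {2, 3, 5}  B4 = {1, 4, 7}  B5 = {1, 4, 6}
Tree: B1–B2, B2–B3, B1–B4, B1–B5
Each bag holds 3 vertices, so the decomposition has width 2, which upper-bounds the treewidth. On the other hand G contains the 3-clique {1, 2, 4}. A clique must lie in a single bag of any decomposition, so no decomposition can have width below 2. Combining the bounds, tw(G) = 2.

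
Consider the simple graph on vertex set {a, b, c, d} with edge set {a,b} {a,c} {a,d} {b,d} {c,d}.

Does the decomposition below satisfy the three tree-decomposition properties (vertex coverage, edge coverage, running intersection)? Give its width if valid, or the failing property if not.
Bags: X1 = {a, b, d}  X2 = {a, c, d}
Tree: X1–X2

Yes; width 2.

Checking the three conditions: (i) the bags cover all of {a, b, c, d}; (ii) for each edge, some bag contains both endpoints; (iii) the bags containing any fixed vertex form a subtree. All hold, so the decomposition is valid with width 3 − 1 = 2.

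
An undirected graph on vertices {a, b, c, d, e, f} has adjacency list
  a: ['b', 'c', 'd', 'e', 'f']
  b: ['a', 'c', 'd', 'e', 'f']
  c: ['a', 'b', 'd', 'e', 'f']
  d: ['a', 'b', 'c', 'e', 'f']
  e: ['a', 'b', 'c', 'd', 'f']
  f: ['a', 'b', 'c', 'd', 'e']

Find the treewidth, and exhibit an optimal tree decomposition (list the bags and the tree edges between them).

Treewidth 5.
One optimal decomposition is:
Bags: B1 = {a, b, c, d, e, f}
Tree: (single bag)

With just one bag of size 6, the width is 6 − 1 = 5, so tw(G) ≤ 5. On the other hand G contains the 6-clique {a, b, c, d, e, f}. A clique must lie in a single bag of any decomposition, so no decomposition can have width below 5. Combining the bounds, tw(G) = 5.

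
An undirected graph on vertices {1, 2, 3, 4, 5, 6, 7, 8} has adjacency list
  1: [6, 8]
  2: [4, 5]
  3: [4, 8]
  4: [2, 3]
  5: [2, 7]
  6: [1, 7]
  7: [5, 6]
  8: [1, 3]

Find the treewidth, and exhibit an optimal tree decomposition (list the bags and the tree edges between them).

Treewidth 2.
One optimal decomposition is:
Bags: B1 = {1, 6, 8}  B2 = {3, 6, 8}  B3 = {3, 4, 6}  B4 = {2, 4, 6}  B5 = {2, 5, 6}  B6 = {5, 6, 7}
Tree: B1–B2, B2–B3, B3–B4, B4–B5, B5–B6

Every bag has size at most 3, so the width is 3 − 1 = 2 and tw(G) ≤ 2. The edges 6–1–8–3–4–2–5–7–6 form a cycle, so G is not a tree and its treewidth is at least 2. Combining the bounds, tw(G) = 2.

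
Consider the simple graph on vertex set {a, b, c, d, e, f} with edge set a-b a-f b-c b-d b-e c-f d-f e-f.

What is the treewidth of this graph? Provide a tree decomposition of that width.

Treewidth 2.
Bags: B1 = {b, d, f}  B2 = {b, e, f}  B3 = {a, b, f}  B4 = {b, c, f}
Tree: B1–B2, B2–B3, B3–B4

The largest bag has 3 vertices, giving width 2; this decomposition certifies tw(G) ≤ 2. The edges b–d–f–e–b form a cycle, so G is not a tree and its treewidth is at least 2. Therefore the treewidth is 2.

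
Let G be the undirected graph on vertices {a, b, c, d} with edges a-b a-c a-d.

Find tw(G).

1

A width-1 tree decomposition is:
Bags: B1 = {a, d}  B2 = {a, b}  B3 = {a, c}
Tree: B1–B2, B2–B3
Every bag has size at most 2, so the width is 2 − 1 = 1 and tw(G) ≤ 1. Any graph with an edge has treewidth ≥ 1, and G has the edge a–d. Therefore the treewidth is 1.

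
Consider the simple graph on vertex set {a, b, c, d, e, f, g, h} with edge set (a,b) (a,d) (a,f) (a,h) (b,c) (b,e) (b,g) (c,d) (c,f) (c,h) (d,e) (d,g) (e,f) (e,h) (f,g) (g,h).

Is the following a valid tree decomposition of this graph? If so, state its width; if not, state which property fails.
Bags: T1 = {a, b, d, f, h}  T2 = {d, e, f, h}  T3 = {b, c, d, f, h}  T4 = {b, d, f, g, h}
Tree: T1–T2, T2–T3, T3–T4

No — edge (b,e) lies in no bag.

A tree decomposition must satisfy three properties: every vertex lies in some bag; for every edge, both endpoints lie together in some bag; and for every vertex, the bags containing it form a connected subtree. Here edge (b,e) lies in no bag, so the decomposition is invalid.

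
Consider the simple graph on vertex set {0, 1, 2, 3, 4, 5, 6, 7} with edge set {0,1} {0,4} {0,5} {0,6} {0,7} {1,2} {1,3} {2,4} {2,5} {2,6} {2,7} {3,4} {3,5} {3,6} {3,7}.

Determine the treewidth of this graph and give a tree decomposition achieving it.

Treewidth 3.
One such decomposition:
Bags: B1 = {0, 2, 3, 4}  B2 = {0, 2, 3, 5}  B3 = {0, 1, 2, 3}  B4 = {0, 2, 3, 6}  B5 = {0, 2, 3, 7}
Tree: B1–B2, B2–B3, B3–B4, B4–B5

Every bag has size at most 4, so the width is 4 − 1 = 3 and tw(G) ≤ 3. For the lower bound: the 4 vertex sets {0,4}, {3,5}, {2}, {1} are disjoint, each induces a connected subgraph, and every pair is joined by at least one edge of G. Contracting each set to a single vertex therefore yields K_{4} as a minor, and since treewidth is minor-monotone, tw(G) ≥ tw(K_{4}) = 3. The upper and lower bounds meet at 3, so that is the treewidth.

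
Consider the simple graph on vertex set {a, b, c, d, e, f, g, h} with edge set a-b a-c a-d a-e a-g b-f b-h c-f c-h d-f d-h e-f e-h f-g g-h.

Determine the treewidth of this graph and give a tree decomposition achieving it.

Every bag has size at most 4, so the width is 4 − 1 = 3 and tw(G) ≤ 3. For the lower bound: the 4 vertex sets {a,c}, {e,h}, {f}, {d} are disjoint, each induces a connected subgraph, and every pair is joined by at least one edge of G. Contracting each set to a single vertex therefore yields K_{4} as a minor, and since treewidth is minor-monotone, tw(G) ≥ tw(K_{4}) = 3. Hence tw(G) = 3 exactly.

Treewidth 3.
Bags: B1 = {a, c, f, h}  B2 = {a, e, f, h}  B3 = {a, d, f, h}  B4 = {a, f, g, h}  B5 = {a, b, f, h}
Tree: B1–B2, B2–B3, B3–B4, B4–B5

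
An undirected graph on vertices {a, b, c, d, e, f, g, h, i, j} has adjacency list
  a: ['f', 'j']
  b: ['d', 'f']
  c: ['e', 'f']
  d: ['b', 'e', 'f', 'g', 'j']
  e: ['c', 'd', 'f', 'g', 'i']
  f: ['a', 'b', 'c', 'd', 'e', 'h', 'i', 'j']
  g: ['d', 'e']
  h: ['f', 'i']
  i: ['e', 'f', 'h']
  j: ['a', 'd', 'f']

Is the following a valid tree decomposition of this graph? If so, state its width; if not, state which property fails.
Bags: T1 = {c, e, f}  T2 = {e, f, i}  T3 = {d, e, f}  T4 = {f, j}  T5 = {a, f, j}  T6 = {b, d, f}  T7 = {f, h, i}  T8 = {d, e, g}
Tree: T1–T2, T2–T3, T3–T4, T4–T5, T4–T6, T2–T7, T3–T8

No — edge (d,j) lies in no bag.

A tree decomposition must satisfy three properties: every vertex lies in some bag; for every edge, both endpoints lie together in some bag; and for every vertex, the bags containing it form a connected subtree. Here edge (d,j) lies in no bag, so the decomposition is invalid.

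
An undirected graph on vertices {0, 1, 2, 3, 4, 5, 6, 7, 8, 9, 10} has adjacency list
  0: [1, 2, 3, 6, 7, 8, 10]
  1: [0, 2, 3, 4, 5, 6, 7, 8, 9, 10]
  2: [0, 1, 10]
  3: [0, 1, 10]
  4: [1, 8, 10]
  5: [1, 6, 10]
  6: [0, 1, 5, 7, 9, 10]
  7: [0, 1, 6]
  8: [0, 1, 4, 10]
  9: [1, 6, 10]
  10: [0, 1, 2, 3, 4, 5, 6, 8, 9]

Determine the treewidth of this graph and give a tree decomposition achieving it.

Treewidth 3.
Bags: B1 = {0, 1, 8, 10}  B2 = {0, 1, 6, 10}  B3 = {0, 1, 2, 10}  B4 = {1, 6, 9, 10}  B5 = {0, 1, 6, 7}  B6 = {1, 4, 8, 10}  B7 = {1, 5, 6, 10}  B8 = {0, 1, 3, 10}
Tree: B1–B2, B2–B3, B2–B4, B2–B5, B1–B6, B4–B7, B2–B8

Every bag has size at most 4, so the width is 4 − 1 = 3 and tw(G) ≤ 3. Conversely, {0, 1, 8, 10} is a clique of size 4, and the vertices of any clique must share a bag in every tree decomposition; so some bag has ≥ 4 vertices and tw(G) ≥ 3. Hence tw(G) = 3 exactly.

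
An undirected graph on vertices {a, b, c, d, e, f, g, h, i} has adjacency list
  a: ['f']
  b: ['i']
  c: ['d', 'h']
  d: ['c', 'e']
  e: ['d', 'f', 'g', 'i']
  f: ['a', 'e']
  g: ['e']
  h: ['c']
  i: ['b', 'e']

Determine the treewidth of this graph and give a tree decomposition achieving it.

Each bag holds 2 vertices, so the decomposition has width 1, which upper-bounds the treewidth. Any graph with an edge has treewidth ≥ 1, and G has the edge d–e. Hence tw(G) = 1 exactly.

Treewidth 1.
One optimal decomposition is:
Bags: B1 = {d, e}  B2 = {c, d}  B3 = {e, i}  B4 = {c, h}  B5 = {e, g}  B6 = {b, i}  B7 = {e, f}  B8 = {a, f}
Tree: B1–B2, B1–B3, B2–B4, B3–B5, B3–B6, B1–B7, B7–B8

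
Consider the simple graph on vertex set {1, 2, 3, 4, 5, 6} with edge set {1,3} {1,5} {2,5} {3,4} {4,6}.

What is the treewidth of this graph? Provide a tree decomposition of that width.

Treewidth 1.
One optimal decomposition is:
Bags: B1 = {4, 6}  B2 = {3, 4}  B3 = {1, 3}  B4 = {1, 5}  B5 = {2, 5}
Tree: B1–B2, B2–B3, B3–B4, B4–B5

Every bag has size at most 2, so the width is 2 − 1 = 1 and tw(G) ≤ 1. Any graph with an edge has treewidth ≥ 1, and G has the edge 6–4. Hence tw(G) = 1 exactly.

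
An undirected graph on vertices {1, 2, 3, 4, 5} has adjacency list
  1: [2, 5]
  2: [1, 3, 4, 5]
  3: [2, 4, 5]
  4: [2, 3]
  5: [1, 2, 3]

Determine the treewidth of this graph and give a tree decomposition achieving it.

The largest bag has 3 vertices, giving width 2; this decomposition certifies tw(G) ≤ 2. Conversely, {1, 2, 5} is a clique of size 3, and the vertices of any clique must share a bag in every tree decomposition; so some bag has ≥ 3 vertices and tw(G) ≥ 2. Hence tw(G) = 2 exactly.

Treewidth 2.
One optimal decomposition is:
Bags: B1 = {1, 2, 5}  B2 = {2, 3, 5}  B3 = {2, 3, 4}
Tree: B1–B2, B2–B3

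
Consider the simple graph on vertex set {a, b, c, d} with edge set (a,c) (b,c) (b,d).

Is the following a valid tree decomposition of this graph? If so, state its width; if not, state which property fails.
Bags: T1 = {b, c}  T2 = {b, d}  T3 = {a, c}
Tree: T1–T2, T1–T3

Vertex coverage: the bags together contain {a, b, c, d}, the full vertex set. Edge coverage: each edge of G has both endpoints in at least one bag. Running intersection: for every vertex, the bags containing it form a connected subtree. All three properties hold, so this is a valid tree decomposition of width max|bag| − 1 = 1, and hence tw(G) ≤ 1.

Yes; width 1.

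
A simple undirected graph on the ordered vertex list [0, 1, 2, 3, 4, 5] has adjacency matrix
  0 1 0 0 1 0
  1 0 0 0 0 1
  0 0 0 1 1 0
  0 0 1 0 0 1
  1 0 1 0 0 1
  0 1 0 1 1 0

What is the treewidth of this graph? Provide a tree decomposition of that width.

Every bag has size at most 3, so the width is 3 − 1 = 2 and tw(G) ≤ 2. Since 2–3–5–4–2 is a cycle in G, G is not acyclic. Forests are exactly the graphs of treewidth ≤ 1, so tw(G) ≥ 2. The upper and lower bounds meet at 2, so that is the treewidth.

Treewidth 2.
Bags: B1 = {2, 3, 4}  B2 = {3, 4, 5}  B3 = {0, 4, 5}  B4 = {0, 1, 5}
Tree: B1–B2, B2–B3, B3–B4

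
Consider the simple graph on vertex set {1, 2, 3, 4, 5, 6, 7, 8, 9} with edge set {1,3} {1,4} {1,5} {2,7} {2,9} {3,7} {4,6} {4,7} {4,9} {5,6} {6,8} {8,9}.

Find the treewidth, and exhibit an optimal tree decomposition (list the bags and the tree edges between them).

The largest bag has 4 vertices, giving width 3; this decomposition certifies tw(G) ≤ 3. For the lower bound: the 4 vertex sets {1,3,5}, {7}, {4}, {2,6,8,9} are disjoint, each induces a connected subgraph, and every pair is joined by at least one edge of G. Contracting each set to a single vertex therefore yields K_{4} as a minor, and since treewidth is minor-monotone, tw(G) ≥ tw(K_{4}) = 3. Hence tw(G) = 3 exactly.

Treewidth 3.
One such decomposition:
Bags: B1 = {1, 3, 5, 7}  B2 = {1, 4, 5, 7}  B3 = {4, 5, 6, 7}  B4 = {2, 4, 6, 7}  B5 = {2, 4, 6, 9}  B6 = {2, 6, 8, 9}
Tree: B1–B2, B2–B3, B3–B4, B4–B5, B5–B6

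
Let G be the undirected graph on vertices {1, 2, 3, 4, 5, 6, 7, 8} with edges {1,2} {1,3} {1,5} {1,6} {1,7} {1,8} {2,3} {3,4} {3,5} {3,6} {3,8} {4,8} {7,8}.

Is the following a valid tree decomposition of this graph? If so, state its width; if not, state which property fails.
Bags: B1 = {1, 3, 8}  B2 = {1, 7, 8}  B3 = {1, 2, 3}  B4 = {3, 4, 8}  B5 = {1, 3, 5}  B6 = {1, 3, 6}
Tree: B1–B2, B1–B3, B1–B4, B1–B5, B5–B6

Checking the three conditions: (i) the bags cover all of {1, 2, 3, 4, 5, 6, 7, 8}; (ii) for each edge, some bag contains both endpoints; (iii) the bags containing any fixed vertex form a subtree. All hold, so the decomposition is valid with width 3 − 1 = 2.

Yes; width 2.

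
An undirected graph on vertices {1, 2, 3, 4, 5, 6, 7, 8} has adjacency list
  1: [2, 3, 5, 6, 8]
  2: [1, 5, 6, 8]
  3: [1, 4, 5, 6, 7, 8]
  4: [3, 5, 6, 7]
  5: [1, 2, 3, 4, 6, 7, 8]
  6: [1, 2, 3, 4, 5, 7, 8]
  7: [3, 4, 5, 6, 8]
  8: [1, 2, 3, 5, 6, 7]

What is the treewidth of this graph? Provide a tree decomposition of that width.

Treewidth 4.
One such decomposition:
Bags: B1 = {1, 3, 5, 6, 8}  B2 = {1, 2, 5, 6, 8}  B3 = {3, 5, 6, 7, 8}  B4 = {3, 4, 5, 6, 7}
Tree: B1–B2, B1–B3, B3–B4

Every bag has size at most 5, so the width is 5 − 1 = 4 and tw(G) ≤ 4. For the lower bound, the 5 vertices {1, 2, 5, 6, 8} are pairwise adjacent, and any tree decomposition puts a clique entirely inside one bag — forcing width ≥ 4. The upper and lower bounds meet at 4, so that is the treewidth.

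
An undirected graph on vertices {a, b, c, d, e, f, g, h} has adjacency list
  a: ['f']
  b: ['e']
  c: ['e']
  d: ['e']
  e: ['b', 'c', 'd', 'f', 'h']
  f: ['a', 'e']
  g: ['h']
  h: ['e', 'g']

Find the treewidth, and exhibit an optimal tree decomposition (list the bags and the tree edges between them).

Each bag holds 2 vertices, so the decomposition has width 1, which upper-bounds the treewidth. Any graph with an edge has treewidth ≥ 1, and G has the edge h–g. Therefore the treewidth is 1.

Treewidth 1.
One optimal decomposition is:
Bags: B1 = {g, h}  B2 = {e, h}  B3 = {e, f}  B4 = {a, f}  B5 = {c, e}  B6 = {b, e}  B7 = {d, e}
Tree: B1–B2, B2–B3, B3–B4, B2–B5, B3–B6, B5–B7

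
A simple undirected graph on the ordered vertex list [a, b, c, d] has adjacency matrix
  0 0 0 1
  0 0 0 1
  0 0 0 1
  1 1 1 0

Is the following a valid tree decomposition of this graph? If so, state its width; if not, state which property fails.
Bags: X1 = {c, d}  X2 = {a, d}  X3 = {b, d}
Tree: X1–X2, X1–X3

Yes; width 1.

Checking the three conditions: (i) the bags cover all of {a, b, c, d}; (ii) for each edge, some bag contains both endpoints; (iii) the bags containing any fixed vertex form a subtree. All hold, so the decomposition is valid with width 2 − 1 = 1.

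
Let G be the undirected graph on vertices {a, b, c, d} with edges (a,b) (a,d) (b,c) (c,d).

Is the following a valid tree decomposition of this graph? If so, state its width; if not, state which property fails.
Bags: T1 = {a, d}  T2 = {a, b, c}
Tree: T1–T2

A tree decomposition must satisfy three properties: every vertex lies in some bag; for every edge, both endpoints lie together in some bag; and for every vertex, the bags containing it form a connected subtree. Here edge (c,d) lies in no bag, so the decomposition is invalid.

No — edge (c,d) lies in no bag.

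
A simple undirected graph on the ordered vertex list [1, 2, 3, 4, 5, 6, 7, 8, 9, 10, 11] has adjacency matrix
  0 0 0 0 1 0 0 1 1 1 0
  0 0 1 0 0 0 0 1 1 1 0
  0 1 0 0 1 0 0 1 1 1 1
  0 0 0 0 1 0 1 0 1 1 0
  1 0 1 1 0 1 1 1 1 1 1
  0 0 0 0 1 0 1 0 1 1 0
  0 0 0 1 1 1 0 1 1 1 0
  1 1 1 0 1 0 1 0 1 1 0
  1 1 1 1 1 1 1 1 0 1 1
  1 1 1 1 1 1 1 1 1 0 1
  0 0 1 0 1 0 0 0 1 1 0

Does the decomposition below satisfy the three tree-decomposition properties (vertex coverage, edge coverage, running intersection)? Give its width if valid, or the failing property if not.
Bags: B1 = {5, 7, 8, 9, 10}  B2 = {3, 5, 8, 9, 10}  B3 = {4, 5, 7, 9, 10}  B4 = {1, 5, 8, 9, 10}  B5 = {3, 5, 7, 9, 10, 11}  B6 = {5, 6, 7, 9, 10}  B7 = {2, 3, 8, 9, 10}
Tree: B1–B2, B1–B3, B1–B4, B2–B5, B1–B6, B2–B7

No — bags containing vertex 7 are not connected in the tree.

A tree decomposition must satisfy three properties: every vertex lies in some bag; for every edge, both endpoints lie together in some bag; and for every vertex, the bags containing it form a connected subtree. Here bags containing vertex 7 are not connected in the tree, so the decomposition is invalid.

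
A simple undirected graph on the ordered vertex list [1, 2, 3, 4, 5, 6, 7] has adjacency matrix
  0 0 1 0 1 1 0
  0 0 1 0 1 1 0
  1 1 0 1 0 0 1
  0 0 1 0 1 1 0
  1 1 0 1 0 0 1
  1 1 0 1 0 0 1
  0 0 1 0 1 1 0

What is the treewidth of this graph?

3

A width-3 tree decomposition is:
Bags: B1 = {3, 4, 5, 6}  B2 = {1, 3, 5, 6}  B3 = {2, 3, 5, 6}  B4 = {3, 5, 6, 7}
Tree: B1–B2, B2–B3, B3–B4
Every bag has size at most 4, so the width is 4 − 1 = 3 and tw(G) ≤ 3. For the lower bound: the 4 vertex sets {3,4}, {1,6}, {5}, {2} are disjoint, each induces a connected subgraph, and every pair is joined by at least one edge of G. Contracting each set to a single vertex therefore yields K_{4} as a minor, and since treewidth is minor-monotone, tw(G) ≥ tw(K_{4}) = 3. The upper and lower bounds meet at 3, so that is the treewidth.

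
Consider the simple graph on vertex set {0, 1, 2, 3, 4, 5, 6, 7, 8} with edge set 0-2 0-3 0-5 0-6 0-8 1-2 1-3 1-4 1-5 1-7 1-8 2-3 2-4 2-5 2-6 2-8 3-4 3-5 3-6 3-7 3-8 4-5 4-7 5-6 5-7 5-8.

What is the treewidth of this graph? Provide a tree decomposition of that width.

Each bag holds 5 vertices, so the decomposition has width 4, which upper-bounds the treewidth. Conversely, {0, 2, 3, 5, 8} is a clique of size 5, and the vertices of any clique must share a bag in every tree decomposition; so some bag has ≥ 5 vertices and tw(G) ≥ 4. Combining the bounds, tw(G) = 4.

Treewidth 4.
One optimal decomposition is:
Bags: B1 = {1, 2, 3, 5, 8}  B2 = {0, 2, 3, 5, 8}  B3 = {0, 2, 3, 5, 6}  B4 = {1, 2, 3, 4, 5}  B5 = {1, 3, 4, 5, 7}
Tree: B1–B2, B2–B3, B1–B4, B4–B5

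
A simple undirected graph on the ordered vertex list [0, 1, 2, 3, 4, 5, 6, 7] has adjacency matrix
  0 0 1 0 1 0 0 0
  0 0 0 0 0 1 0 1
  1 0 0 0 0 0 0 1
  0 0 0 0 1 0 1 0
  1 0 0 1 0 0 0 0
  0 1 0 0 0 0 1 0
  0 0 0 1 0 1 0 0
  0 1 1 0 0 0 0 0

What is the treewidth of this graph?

A width-2 tree decomposition is:
Bags: B1 = {3, 5, 6}  B2 = {3, 4, 5}  B3 = {0, 4, 5}  B4 = {0, 2, 5}  B5 = {2, 5, 7}  B6 = {1, 5, 7}
Tree: B1–B2, B2–B3, B3–B4, B4–B5, B5–B6
The largest bag has 3 vertices, giving width 2; this decomposition certifies tw(G) ≤ 2. For the lower bound, G contains the cycle 5–6–3–4–0–2–7–1–5, so G is not a forest; only forests have treewidth ≤ 1, hence tw(G) ≥ 2. Therefore the treewidth is 2.

2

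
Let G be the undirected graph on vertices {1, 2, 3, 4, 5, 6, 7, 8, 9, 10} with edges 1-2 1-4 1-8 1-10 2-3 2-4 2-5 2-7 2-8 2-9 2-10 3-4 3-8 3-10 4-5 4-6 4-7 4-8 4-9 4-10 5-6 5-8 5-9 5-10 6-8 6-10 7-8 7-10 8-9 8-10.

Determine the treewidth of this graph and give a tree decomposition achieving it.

The largest bag has 5 vertices, giving width 4; this decomposition certifies tw(G) ≤ 4. On the other hand G contains the 5-clique {2, 4, 5, 8, 9}. A clique must lie in a single bag of any decomposition, so no decomposition can have width below 4. Combining the bounds, tw(G) = 4.

Treewidth 4.
Bags: B1 = {2, 4, 5, 8, 9}  B2 = {2, 4, 5, 8, 10}  B3 = {2, 4, 7, 8, 10}  B4 = {4, 5, 6, 8, 10}  B5 = {2, 3, 4, 8, 10}  B6 = {1, 2, 4, 8, 10}
Tree: B1–B2, B2–B3, B2–B4, B2–B5, B3–B6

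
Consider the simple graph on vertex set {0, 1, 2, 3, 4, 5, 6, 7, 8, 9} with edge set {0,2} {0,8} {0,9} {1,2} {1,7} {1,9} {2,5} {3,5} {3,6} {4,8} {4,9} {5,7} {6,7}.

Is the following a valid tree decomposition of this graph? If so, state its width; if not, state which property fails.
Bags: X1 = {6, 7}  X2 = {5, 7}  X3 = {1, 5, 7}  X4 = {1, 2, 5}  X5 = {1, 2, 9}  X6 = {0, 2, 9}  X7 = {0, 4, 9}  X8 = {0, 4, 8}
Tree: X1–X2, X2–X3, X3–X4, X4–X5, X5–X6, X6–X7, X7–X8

No — vertex 3 appears in no bag.

A tree decomposition must satisfy three properties: every vertex lies in some bag; for every edge, both endpoints lie together in some bag; and for every vertex, the bags containing it form a connected subtree. Here vertex 3 appears in no bag, so the decomposition is invalid.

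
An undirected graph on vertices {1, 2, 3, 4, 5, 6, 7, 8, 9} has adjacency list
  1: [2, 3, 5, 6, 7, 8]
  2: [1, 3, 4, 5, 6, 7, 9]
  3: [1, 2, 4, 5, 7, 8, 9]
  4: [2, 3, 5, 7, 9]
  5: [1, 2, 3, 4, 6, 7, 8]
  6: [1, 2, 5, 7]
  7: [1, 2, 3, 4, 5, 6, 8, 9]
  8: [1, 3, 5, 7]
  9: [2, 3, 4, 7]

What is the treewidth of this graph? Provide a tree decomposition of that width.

Treewidth 4.
One such decomposition:
Bags: B1 = {1, 3, 5, 7, 8}  B2 = {1, 2, 3, 5, 7}  B3 = {2, 3, 4, 5, 7}  B4 = {1, 2, 5, 6, 7}  B5 = {2, 3, 4, 7, 9}
Tree: B1–B2, B2–B3, B2–B4, B3–B5

Every bag has size at most 5, so the width is 5 − 1 = 4 and tw(G) ≤ 4. For the lower bound, the 5 vertices {1, 3, 5, 7, 8} are pairwise adjacent, and any tree decomposition puts a clique entirely inside one bag — forcing width ≥ 4. Hence tw(G) = 4 exactly.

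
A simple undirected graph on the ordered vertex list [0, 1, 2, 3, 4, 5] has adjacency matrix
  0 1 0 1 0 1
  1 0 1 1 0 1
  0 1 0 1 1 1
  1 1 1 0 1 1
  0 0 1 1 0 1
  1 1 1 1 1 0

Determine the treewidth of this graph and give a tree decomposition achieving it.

Treewidth 3.
Bags: B1 = {1, 2, 3, 5}  B2 = {2, 3, 4, 5}  B3 = {0, 1, 3, 5}
Tree: B1–B2, B1–B3

Each bag holds 4 vertices, so the decomposition has width 3, which upper-bounds the treewidth. On the other hand G contains the 4-clique {0, 1, 3, 5}. A clique must lie in a single bag of any decomposition, so no decomposition can have width below 3. The upper and lower bounds meet at 3, so that is the treewidth.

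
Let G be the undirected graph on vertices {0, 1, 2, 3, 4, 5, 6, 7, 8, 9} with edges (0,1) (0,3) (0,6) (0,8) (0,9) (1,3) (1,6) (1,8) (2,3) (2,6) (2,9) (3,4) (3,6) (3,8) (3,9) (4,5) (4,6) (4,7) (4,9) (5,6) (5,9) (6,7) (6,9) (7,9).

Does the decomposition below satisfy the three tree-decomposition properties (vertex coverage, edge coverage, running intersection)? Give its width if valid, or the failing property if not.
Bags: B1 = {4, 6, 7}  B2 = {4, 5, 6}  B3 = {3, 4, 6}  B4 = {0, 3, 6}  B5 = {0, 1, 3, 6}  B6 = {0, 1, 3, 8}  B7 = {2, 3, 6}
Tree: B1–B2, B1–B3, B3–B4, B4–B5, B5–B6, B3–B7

A tree decomposition must satisfy three properties: every vertex lies in some bag; for every edge, both endpoints lie together in some bag; and for every vertex, the bags containing it form a connected subtree. Here vertex 9 appears in no bag, so the decomposition is invalid.

No — vertex 9 appears in no bag.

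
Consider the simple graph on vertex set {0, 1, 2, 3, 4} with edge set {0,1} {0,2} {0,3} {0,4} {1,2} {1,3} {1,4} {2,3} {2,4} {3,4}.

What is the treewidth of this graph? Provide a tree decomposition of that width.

With just one bag of size 5, the width is 5 − 1 = 4, so tw(G) ≤ 4. On the other hand G contains the 5-clique {0, 1, 2, 3, 4}. A clique must lie in a single bag of any decomposition, so no decomposition can have width below 4. Therefore the treewidth is 4.

Treewidth 4.
One optimal decomposition is:
Bags: B1 = {0, 1, 2, 3, 4}
Tree: (single bag)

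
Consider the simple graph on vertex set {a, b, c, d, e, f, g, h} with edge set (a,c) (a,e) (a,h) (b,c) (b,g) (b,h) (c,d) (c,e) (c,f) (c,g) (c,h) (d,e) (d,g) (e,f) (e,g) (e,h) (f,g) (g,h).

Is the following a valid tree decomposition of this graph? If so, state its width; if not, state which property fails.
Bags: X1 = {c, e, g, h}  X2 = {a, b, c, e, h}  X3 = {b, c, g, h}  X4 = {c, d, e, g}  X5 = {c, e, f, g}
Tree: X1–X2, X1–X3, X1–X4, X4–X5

A tree decomposition must satisfy three properties: every vertex lies in some bag; for every edge, both endpoints lie together in some bag; and for every vertex, the bags containing it form a connected subtree. Here bags containing vertex b are not connected in the tree, so the decomposition is invalid.

No — bags containing vertex b are not connected in the tree.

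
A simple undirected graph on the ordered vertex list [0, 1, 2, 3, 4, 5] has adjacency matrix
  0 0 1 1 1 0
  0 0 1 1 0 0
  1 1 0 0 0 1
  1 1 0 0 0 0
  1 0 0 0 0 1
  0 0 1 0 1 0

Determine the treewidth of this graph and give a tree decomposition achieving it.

Treewidth 2.
Bags: B1 = {1, 2, 3}  B2 = {0, 2, 3}  B3 = {0, 2, 5}  B4 = {0, 4, 5}
Tree: B1–B2, B2–B3, B3–B4

Each bag holds 3 vertices, so the decomposition has width 2, which upper-bounds the treewidth. The edges 1–3–0–2–1 form a cycle, so G is not a tree and its treewidth is at least 2. The upper and lower bounds meet at 2, so that is the treewidth.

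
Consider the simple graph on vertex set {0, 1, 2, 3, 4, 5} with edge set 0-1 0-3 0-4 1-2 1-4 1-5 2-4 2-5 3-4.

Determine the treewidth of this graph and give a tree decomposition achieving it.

Treewidth 2.
Bags: B1 = {1, 2, 4}  B2 = {0, 1, 4}  B3 = {0, 3, 4}  B4 = {1, 2, 5}
Tree: B1–B2, B2–B3, B1–B4

Every bag has size at most 3, so the width is 3 − 1 = 2 and tw(G) ≤ 2. Conversely, {0, 1, 4} is a clique of size 3, and the vertices of any clique must share a bag in every tree decomposition; so some bag has ≥ 3 vertices and tw(G) ≥ 2. The upper and lower bounds meet at 2, so that is the treewidth.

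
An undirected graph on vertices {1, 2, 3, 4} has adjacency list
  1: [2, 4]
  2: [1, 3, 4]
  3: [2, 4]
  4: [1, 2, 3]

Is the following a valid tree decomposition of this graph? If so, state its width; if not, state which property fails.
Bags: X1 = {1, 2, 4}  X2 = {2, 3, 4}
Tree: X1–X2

Yes; width 2.

Checking the three conditions: (i) the bags cover all of {1, 2, 3, 4}; (ii) for each edge, some bag contains both endpoints; (iii) the bags containing any fixed vertex form a subtree. All hold, so the decomposition is valid with width 3 − 1 = 2.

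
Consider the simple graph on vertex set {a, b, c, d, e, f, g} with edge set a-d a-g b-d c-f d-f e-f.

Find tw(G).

1

A width-1 tree decomposition is:
Bags: B1 = {a, d}  B2 = {b, d}  B3 = {d, f}  B4 = {a, g}  B5 = {c, f}  B6 = {e, f}
Tree: B1–B2, B2–B3, B1–B4, B3–B5, B3–B6
Each bag holds 2 vertices, so the decomposition has width 1, which upper-bounds the treewidth. Since G has at least one edge (e.g. a–d), it is not an edgeless graph, so tw(G) ≥ 1. The upper and lower bounds meet at 1, so that is the treewidth.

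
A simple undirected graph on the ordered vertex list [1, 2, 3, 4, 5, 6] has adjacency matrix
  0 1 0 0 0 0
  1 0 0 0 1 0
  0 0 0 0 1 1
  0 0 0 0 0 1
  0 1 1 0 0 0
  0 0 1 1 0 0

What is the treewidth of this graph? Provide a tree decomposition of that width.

Treewidth 1.
One optimal decomposition is:
Bags: B1 = {4, 6}  B2 = {3, 6}  B3 = {3, 5}  B4 = {2, 5}  B5 = {1, 2}
Tree: B1–B2, B2–B3, B3–B4, B4–B5

Every bag has size at most 2, so the width is 2 − 1 = 1 and tw(G) ≤ 1. Since G has at least one edge (e.g. 4–6), it is not an edgeless graph, so tw(G) ≥ 1. Therefore the treewidth is 1.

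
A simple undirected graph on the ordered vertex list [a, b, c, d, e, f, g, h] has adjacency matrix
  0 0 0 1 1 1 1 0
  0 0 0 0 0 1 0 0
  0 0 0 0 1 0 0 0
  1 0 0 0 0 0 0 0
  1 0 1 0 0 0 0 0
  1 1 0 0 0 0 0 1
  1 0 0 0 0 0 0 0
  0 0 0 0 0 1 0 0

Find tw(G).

A width-1 tree decomposition is:
Bags: B1 = {a, e}  B2 = {a, d}  B3 = {a, f}  B4 = {a, g}  B5 = {c, e}  B6 = {f, h}  B7 = {b, f}
Tree: B1–B2, B1–B3, B1–B4, B1–B5, B3–B6, B6–B7
Every bag has size at most 2, so the width is 2 − 1 = 1 and tw(G) ≤ 1. Since G has at least one edge (e.g. a–e), it is not an edgeless graph, so tw(G) ≥ 1. Combining the bounds, tw(G) = 1.

1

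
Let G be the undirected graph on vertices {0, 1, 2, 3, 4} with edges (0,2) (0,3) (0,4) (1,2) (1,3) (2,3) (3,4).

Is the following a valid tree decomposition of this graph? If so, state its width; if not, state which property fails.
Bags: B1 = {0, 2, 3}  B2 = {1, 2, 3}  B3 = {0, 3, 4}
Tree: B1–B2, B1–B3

Checking the three conditions: (i) the bags cover all of {0, 1, 2, 3, 4}; (ii) for each edge, some bag contains both endpoints; (iii) the bags containing any fixed vertex form a subtree. All hold, so the decomposition is valid with width 3 − 1 = 2.

Yes; width 2.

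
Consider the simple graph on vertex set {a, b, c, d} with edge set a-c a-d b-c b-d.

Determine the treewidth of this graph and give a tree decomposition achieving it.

Treewidth 2.
Bags: B1 = {a, b, c}  B2 = {a, b, d}
Tree: B1–B2

Every bag has size at most 3, so the width is 3 − 1 = 2 and tw(G) ≤ 2. Since a–c–b–d–a is a cycle in G, G is not acyclic. Forests are exactly the graphs of treewidth ≤ 1, so tw(G) ≥ 2. Combining the bounds, tw(G) = 2.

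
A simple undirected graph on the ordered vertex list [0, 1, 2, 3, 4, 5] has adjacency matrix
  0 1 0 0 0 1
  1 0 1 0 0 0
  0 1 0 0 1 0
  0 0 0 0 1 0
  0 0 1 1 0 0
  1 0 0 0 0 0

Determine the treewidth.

1

A width-1 tree decomposition is:
Bags: B1 = {0, 5}  B2 = {0, 1}  B3 = {1, 2}  B4 = {2, 4}  B5 = {3, 4}
Tree: B1–B2, B2–B3, B3–B4, B4–B5
Each bag holds 2 vertices, so the decomposition has width 1, which upper-bounds the treewidth. Since G has at least one edge (e.g. 5–0), it is not an edgeless graph, so tw(G) ≥ 1. Therefore the treewidth is 1.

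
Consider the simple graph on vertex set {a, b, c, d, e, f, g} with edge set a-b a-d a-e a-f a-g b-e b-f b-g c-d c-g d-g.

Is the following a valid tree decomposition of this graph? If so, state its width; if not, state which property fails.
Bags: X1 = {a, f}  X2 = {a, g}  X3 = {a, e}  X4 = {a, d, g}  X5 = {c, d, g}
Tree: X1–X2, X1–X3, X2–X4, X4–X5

A tree decomposition must satisfy three properties: every vertex lies in some bag; for every edge, both endpoints lie together in some bag; and for every vertex, the bags containing it form a connected subtree. Here vertex b appears in no bag, so the decomposition is invalid.

No — vertex b appears in no bag.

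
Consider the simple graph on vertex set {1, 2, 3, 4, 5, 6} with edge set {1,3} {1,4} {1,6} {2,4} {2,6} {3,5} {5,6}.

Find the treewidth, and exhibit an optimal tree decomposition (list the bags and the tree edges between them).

The largest bag has 3 vertices, giving width 2; this decomposition certifies tw(G) ≤ 2. The edges 4–2–6–1–4 form a cycle, so G is not a tree and its treewidth is at least 2. Therefore the treewidth is 2.

Treewidth 2.
One optimal decomposition is:
Bags: B1 = {1, 2, 4}  B2 = {1, 2, 6}  B3 = {1, 3, 6}  B4 = {3, 5, 6}
Tree: B1–B2, B2–B3, B3–B4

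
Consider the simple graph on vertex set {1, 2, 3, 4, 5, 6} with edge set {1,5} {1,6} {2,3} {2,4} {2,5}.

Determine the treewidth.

1

A width-1 tree decomposition is:
Bags: B1 = {2, 3}  B2 = {2, 4}  B3 = {2, 5}  B4 = {1, 5}  B5 = {1, 6}
Tree: B1–B2, B1–B3, B3–B4, B4–B5
Each bag holds 2 vertices, so the decomposition has width 1, which upper-bounds the treewidth. Any graph with an edge has treewidth ≥ 1, and G has the edge 2–3. Combining the bounds, tw(G) = 1.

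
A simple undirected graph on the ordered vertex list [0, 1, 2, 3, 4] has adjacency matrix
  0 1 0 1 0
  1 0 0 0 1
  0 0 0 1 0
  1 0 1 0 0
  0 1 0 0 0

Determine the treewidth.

1

A width-1 tree decomposition is:
Bags: B1 = {2, 3}  B2 = {0, 3}  B3 = {0, 1}  B4 = {1, 4}
Tree: B1–B2, B2–B3, B3–B4
Every bag has size at most 2, so the width is 2 − 1 = 1 and tw(G) ≤ 1. Any graph with an edge has treewidth ≥ 1, and G has the edge 2–3. The upper and lower bounds meet at 1, so that is the treewidth.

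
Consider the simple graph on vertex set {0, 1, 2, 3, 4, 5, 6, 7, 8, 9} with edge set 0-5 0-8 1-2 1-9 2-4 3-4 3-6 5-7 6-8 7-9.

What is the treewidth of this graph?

A width-2 tree decomposition is:
Bags: B1 = {1, 7, 9}  B2 = {1, 2, 7}  B3 = {2, 4, 7}  B4 = {3, 4, 7}  B5 = {3, 6, 7}  B6 = {6, 7, 8}  B7 = {0, 7, 8}  B8 = {0, 5, 7}
Tree: B1–B2, B2–B3, B3–B4, B4–B5, B5–B6, B6–B7, B7–B8
Each bag holds 3 vertices, so the decomposition has width 2, which upper-bounds the treewidth. For the lower bound, G contains the cycle 7–9–1–2–4–3–6–8–0–5–7, so G is not a forest; only forests have treewidth ≤ 1, hence tw(G) ≥ 2. Hence tw(G) = 2 exactly.

2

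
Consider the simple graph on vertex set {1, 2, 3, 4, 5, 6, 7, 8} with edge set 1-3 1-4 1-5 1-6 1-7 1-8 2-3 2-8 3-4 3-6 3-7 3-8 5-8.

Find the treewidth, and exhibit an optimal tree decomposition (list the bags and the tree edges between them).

Each bag holds 3 vertices, so the decomposition has width 2, which upper-bounds the treewidth. Conversely, {1, 3, 8} is a clique of size 3, and the vertices of any clique must share a bag in every tree decomposition; so some bag has ≥ 3 vertices and tw(G) ≥ 2. Therefore the treewidth is 2.

Treewidth 2.
One such decomposition:
Bags: B1 = {1, 3, 6}  B2 = {1, 3, 7}  B3 = {1, 3, 8}  B4 = {1, 3, 4}  B5 = {1, 5, 8}  B6 = {2, 3, 8}
Tree: B1–B2, B1–B3, B1–B4, B3–B5, B3–B6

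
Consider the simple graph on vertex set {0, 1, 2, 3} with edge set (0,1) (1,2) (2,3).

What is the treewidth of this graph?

1

A width-1 tree decomposition is:
Bags: B1 = {1, 2}  B2 = {2, 3}  B3 = {0, 1}
Tree: B1–B2, B1–B3
The largest bag has 2 vertices, giving width 1; this decomposition certifies tw(G) ≤ 1. G has an edge, so its treewidth is at least 1. Combining the bounds, tw(G) = 1.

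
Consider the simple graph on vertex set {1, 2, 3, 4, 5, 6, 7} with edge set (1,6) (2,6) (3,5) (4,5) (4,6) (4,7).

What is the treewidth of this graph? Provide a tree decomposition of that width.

Treewidth 1.
One such decomposition:
Bags: B1 = {4, 6}  B2 = {4, 5}  B3 = {1, 6}  B4 = {2, 6}  B5 = {4, 7}  B6 = {3, 5}
Tree: B1–B2, B1–B3, B3–B4, B2–B5, B2–B6

The largest bag has 2 vertices, giving width 1; this decomposition certifies tw(G) ≤ 1. Since G has at least one edge (e.g. 4–6), it is not an edgeless graph, so tw(G) ≥ 1. The upper and lower bounds meet at 1, so that is the treewidth.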